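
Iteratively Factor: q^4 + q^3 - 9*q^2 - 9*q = (q - 3)*(q^3 + 4*q^2 + 3*q) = (q - 3)*(q + 1)*(q^2 + 3*q) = (q - 3)*(q + 1)*(q + 3)*(q)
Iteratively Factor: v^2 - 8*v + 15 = (v - 3)*(v - 5)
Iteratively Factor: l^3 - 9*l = (l)*(l^2 - 9) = l*(l - 3)*(l + 3)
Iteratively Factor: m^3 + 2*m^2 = (m + 2)*(m^2) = m*(m + 2)*(m)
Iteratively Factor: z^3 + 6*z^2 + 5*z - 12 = (z - 1)*(z^2 + 7*z + 12) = (z - 1)*(z + 3)*(z + 4)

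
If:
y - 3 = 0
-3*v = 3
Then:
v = -1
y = 3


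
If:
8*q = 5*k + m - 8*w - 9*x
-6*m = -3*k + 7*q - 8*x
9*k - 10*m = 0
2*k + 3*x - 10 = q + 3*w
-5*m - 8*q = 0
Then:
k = -51200/13121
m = -46080/13121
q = 28800/13121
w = -77630/13121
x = 9840/13121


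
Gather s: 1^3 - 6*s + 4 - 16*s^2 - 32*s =-16*s^2 - 38*s + 5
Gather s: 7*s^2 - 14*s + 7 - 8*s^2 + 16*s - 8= -s^2 + 2*s - 1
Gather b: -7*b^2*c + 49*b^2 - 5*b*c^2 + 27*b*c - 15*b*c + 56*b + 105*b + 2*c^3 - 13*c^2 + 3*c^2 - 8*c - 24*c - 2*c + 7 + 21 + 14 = b^2*(49 - 7*c) + b*(-5*c^2 + 12*c + 161) + 2*c^3 - 10*c^2 - 34*c + 42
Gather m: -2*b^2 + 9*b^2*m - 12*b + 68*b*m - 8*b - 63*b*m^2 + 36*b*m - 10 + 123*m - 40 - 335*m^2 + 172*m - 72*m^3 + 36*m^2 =-2*b^2 - 20*b - 72*m^3 + m^2*(-63*b - 299) + m*(9*b^2 + 104*b + 295) - 50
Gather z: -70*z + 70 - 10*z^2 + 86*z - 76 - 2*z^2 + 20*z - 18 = -12*z^2 + 36*z - 24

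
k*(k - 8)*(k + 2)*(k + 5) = k^4 - k^3 - 46*k^2 - 80*k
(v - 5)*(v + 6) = v^2 + v - 30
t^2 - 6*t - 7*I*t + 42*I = (t - 6)*(t - 7*I)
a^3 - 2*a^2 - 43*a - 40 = (a - 8)*(a + 1)*(a + 5)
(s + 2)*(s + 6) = s^2 + 8*s + 12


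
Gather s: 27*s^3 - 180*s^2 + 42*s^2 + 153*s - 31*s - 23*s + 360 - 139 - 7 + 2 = 27*s^3 - 138*s^2 + 99*s + 216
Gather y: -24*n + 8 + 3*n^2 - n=3*n^2 - 25*n + 8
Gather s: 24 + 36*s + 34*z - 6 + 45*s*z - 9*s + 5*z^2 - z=s*(45*z + 27) + 5*z^2 + 33*z + 18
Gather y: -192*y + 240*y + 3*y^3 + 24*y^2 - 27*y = 3*y^3 + 24*y^2 + 21*y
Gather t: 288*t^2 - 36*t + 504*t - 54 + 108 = 288*t^2 + 468*t + 54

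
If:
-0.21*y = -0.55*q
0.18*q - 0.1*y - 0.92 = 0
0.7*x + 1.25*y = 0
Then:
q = -11.23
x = 52.53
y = -29.42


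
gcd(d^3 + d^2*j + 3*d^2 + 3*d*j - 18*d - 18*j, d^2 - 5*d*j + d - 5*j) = 1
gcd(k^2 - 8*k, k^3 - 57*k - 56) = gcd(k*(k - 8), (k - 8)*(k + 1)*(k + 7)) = k - 8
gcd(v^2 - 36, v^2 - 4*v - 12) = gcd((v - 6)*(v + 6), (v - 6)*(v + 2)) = v - 6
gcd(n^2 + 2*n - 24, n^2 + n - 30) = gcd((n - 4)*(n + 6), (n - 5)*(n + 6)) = n + 6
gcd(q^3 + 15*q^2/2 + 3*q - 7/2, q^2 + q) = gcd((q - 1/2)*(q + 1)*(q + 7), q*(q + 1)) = q + 1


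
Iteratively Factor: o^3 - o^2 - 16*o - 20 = (o - 5)*(o^2 + 4*o + 4) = (o - 5)*(o + 2)*(o + 2)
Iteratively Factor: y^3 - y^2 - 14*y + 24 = (y - 3)*(y^2 + 2*y - 8) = (y - 3)*(y + 4)*(y - 2)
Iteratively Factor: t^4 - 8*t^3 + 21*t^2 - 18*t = (t - 3)*(t^3 - 5*t^2 + 6*t) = (t - 3)^2*(t^2 - 2*t) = (t - 3)^2*(t - 2)*(t)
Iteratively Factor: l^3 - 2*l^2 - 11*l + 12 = (l + 3)*(l^2 - 5*l + 4) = (l - 4)*(l + 3)*(l - 1)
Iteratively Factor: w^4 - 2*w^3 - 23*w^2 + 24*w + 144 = (w + 3)*(w^3 - 5*w^2 - 8*w + 48) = (w + 3)^2*(w^2 - 8*w + 16) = (w - 4)*(w + 3)^2*(w - 4)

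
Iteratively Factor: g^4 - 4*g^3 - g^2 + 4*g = (g + 1)*(g^3 - 5*g^2 + 4*g) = (g - 4)*(g + 1)*(g^2 - g) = (g - 4)*(g - 1)*(g + 1)*(g)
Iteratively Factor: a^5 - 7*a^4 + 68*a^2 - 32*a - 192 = (a + 2)*(a^4 - 9*a^3 + 18*a^2 + 32*a - 96) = (a - 4)*(a + 2)*(a^3 - 5*a^2 - 2*a + 24) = (a - 4)*(a + 2)^2*(a^2 - 7*a + 12) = (a - 4)^2*(a + 2)^2*(a - 3)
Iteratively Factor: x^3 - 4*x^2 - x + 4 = (x - 4)*(x^2 - 1) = (x - 4)*(x - 1)*(x + 1)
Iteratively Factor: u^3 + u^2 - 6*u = (u - 2)*(u^2 + 3*u) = (u - 2)*(u + 3)*(u)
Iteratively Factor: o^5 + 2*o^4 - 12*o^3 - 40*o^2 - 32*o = (o - 4)*(o^4 + 6*o^3 + 12*o^2 + 8*o) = (o - 4)*(o + 2)*(o^3 + 4*o^2 + 4*o) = (o - 4)*(o + 2)^2*(o^2 + 2*o) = o*(o - 4)*(o + 2)^2*(o + 2)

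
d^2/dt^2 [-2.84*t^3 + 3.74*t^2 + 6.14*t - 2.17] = 7.48 - 17.04*t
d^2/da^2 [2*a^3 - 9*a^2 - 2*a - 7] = 12*a - 18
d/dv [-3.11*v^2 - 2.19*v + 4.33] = -6.22*v - 2.19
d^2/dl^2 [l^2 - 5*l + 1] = 2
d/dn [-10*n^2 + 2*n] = 2 - 20*n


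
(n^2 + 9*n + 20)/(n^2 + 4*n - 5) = (n + 4)/(n - 1)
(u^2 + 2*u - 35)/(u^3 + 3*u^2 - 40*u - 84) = (u - 5)/(u^2 - 4*u - 12)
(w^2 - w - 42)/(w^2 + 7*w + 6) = (w - 7)/(w + 1)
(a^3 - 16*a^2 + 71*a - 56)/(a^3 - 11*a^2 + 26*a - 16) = (a - 7)/(a - 2)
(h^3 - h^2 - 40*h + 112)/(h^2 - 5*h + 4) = (h^2 + 3*h - 28)/(h - 1)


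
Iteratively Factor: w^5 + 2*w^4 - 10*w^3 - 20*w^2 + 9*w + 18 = (w - 3)*(w^4 + 5*w^3 + 5*w^2 - 5*w - 6) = (w - 3)*(w + 2)*(w^3 + 3*w^2 - w - 3) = (w - 3)*(w + 1)*(w + 2)*(w^2 + 2*w - 3) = (w - 3)*(w - 1)*(w + 1)*(w + 2)*(w + 3)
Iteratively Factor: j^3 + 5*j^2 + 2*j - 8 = (j + 4)*(j^2 + j - 2) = (j + 2)*(j + 4)*(j - 1)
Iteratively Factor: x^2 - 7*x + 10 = (x - 2)*(x - 5)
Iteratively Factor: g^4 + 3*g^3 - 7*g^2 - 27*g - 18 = (g - 3)*(g^3 + 6*g^2 + 11*g + 6) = (g - 3)*(g + 2)*(g^2 + 4*g + 3) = (g - 3)*(g + 1)*(g + 2)*(g + 3)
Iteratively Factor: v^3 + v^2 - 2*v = (v)*(v^2 + v - 2) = v*(v - 1)*(v + 2)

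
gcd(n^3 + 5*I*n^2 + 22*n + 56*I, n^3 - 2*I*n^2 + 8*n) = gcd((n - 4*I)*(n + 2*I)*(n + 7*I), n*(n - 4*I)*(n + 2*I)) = n^2 - 2*I*n + 8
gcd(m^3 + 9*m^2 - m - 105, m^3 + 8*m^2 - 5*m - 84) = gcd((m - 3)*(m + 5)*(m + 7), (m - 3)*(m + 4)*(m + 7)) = m^2 + 4*m - 21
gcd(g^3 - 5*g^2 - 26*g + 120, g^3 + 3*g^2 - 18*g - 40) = g^2 + g - 20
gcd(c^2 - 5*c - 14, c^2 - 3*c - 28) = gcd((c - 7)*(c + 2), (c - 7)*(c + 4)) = c - 7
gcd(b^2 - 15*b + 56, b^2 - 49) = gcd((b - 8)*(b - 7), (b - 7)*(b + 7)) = b - 7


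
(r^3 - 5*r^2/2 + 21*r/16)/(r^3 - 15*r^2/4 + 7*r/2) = (r - 3/4)/(r - 2)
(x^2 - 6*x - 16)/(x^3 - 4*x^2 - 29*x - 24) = (x + 2)/(x^2 + 4*x + 3)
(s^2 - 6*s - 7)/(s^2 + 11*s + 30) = (s^2 - 6*s - 7)/(s^2 + 11*s + 30)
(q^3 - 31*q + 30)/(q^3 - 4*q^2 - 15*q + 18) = (q^2 + q - 30)/(q^2 - 3*q - 18)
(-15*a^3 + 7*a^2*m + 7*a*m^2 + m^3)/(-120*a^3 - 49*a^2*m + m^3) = (a - m)/(8*a - m)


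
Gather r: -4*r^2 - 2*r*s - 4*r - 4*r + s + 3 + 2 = -4*r^2 + r*(-2*s - 8) + s + 5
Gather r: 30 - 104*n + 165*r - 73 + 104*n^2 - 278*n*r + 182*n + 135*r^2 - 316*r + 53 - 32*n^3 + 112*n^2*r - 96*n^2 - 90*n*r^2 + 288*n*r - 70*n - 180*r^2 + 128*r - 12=-32*n^3 + 8*n^2 + 8*n + r^2*(-90*n - 45) + r*(112*n^2 + 10*n - 23) - 2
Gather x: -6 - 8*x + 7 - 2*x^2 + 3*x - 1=-2*x^2 - 5*x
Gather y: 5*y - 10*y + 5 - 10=-5*y - 5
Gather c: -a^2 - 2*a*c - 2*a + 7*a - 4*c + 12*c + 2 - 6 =-a^2 + 5*a + c*(8 - 2*a) - 4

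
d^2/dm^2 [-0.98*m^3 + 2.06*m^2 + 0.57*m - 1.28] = 4.12 - 5.88*m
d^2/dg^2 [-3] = 0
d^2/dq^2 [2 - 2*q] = 0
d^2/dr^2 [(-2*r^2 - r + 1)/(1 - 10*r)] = -176/(1000*r^3 - 300*r^2 + 30*r - 1)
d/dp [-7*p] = -7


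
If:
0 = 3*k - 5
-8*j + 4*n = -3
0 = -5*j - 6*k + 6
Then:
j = -4/5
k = 5/3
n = -47/20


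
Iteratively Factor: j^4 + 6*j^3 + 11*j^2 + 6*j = (j + 2)*(j^3 + 4*j^2 + 3*j) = (j + 2)*(j + 3)*(j^2 + j) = j*(j + 2)*(j + 3)*(j + 1)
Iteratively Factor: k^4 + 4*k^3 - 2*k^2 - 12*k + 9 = (k + 3)*(k^3 + k^2 - 5*k + 3) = (k + 3)^2*(k^2 - 2*k + 1) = (k - 1)*(k + 3)^2*(k - 1)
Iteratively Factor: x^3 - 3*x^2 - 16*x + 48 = (x - 4)*(x^2 + x - 12) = (x - 4)*(x - 3)*(x + 4)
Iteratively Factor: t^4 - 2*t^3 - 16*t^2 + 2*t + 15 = (t - 1)*(t^3 - t^2 - 17*t - 15) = (t - 1)*(t + 3)*(t^2 - 4*t - 5) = (t - 5)*(t - 1)*(t + 3)*(t + 1)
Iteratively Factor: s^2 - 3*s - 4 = (s + 1)*(s - 4)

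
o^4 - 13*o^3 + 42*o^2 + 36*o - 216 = (o - 6)^2*(o - 3)*(o + 2)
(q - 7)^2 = q^2 - 14*q + 49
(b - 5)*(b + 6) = b^2 + b - 30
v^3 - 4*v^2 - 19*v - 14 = (v - 7)*(v + 1)*(v + 2)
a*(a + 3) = a^2 + 3*a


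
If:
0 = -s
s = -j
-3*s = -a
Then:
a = 0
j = 0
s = 0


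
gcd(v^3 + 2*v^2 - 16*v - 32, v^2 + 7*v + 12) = v + 4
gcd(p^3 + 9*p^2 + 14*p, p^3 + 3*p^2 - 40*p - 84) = p^2 + 9*p + 14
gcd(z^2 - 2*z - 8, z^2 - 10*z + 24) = z - 4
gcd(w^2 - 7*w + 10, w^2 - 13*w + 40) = w - 5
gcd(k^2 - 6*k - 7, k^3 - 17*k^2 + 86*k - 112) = k - 7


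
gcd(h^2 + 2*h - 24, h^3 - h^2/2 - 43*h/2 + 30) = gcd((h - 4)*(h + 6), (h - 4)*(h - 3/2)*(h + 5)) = h - 4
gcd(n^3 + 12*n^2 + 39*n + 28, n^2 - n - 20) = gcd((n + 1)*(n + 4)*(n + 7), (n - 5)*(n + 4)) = n + 4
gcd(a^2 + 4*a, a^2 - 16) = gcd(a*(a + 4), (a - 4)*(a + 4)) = a + 4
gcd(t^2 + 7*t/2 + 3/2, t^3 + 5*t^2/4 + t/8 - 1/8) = t + 1/2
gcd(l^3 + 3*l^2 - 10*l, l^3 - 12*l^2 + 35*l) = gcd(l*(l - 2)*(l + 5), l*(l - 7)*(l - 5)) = l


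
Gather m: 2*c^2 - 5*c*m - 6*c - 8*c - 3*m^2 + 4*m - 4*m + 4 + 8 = 2*c^2 - 5*c*m - 14*c - 3*m^2 + 12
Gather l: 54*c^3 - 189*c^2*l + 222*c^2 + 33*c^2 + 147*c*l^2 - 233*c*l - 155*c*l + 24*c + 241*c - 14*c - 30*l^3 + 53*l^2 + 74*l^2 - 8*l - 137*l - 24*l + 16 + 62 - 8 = 54*c^3 + 255*c^2 + 251*c - 30*l^3 + l^2*(147*c + 127) + l*(-189*c^2 - 388*c - 169) + 70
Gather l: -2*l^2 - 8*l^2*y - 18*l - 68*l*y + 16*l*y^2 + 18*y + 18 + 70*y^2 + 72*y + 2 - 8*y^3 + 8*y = l^2*(-8*y - 2) + l*(16*y^2 - 68*y - 18) - 8*y^3 + 70*y^2 + 98*y + 20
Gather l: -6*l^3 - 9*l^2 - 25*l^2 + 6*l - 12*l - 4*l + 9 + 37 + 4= -6*l^3 - 34*l^2 - 10*l + 50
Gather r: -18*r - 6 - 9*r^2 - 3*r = -9*r^2 - 21*r - 6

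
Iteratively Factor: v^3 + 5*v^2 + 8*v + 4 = (v + 1)*(v^2 + 4*v + 4) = (v + 1)*(v + 2)*(v + 2)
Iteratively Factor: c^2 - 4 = (c - 2)*(c + 2)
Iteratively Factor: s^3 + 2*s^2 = (s)*(s^2 + 2*s) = s*(s + 2)*(s)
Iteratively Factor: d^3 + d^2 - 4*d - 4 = (d + 1)*(d^2 - 4) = (d + 1)*(d + 2)*(d - 2)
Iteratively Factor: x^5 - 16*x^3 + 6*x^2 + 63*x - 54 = (x + 3)*(x^4 - 3*x^3 - 7*x^2 + 27*x - 18) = (x - 3)*(x + 3)*(x^3 - 7*x + 6) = (x - 3)*(x - 2)*(x + 3)*(x^2 + 2*x - 3) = (x - 3)*(x - 2)*(x - 1)*(x + 3)*(x + 3)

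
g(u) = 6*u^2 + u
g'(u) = 12*u + 1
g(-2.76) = 42.95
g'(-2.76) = -32.12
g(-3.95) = 89.66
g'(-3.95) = -46.40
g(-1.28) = 8.55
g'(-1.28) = -14.36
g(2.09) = 28.30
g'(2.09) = 26.08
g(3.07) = 59.62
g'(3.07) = 37.84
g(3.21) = 65.03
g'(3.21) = 39.52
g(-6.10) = 217.16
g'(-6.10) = -72.20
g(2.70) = 46.44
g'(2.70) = 33.40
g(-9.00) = 477.00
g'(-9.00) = -107.00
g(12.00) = 876.00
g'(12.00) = 145.00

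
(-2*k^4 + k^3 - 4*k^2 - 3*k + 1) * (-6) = 12*k^4 - 6*k^3 + 24*k^2 + 18*k - 6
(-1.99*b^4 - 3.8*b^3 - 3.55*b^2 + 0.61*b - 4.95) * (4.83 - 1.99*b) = 3.9601*b^5 - 2.0497*b^4 - 11.2895*b^3 - 18.3604*b^2 + 12.7968*b - 23.9085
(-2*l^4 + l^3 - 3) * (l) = -2*l^5 + l^4 - 3*l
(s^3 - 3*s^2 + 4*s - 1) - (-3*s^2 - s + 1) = s^3 + 5*s - 2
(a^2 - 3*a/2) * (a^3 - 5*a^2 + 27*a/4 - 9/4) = a^5 - 13*a^4/2 + 57*a^3/4 - 99*a^2/8 + 27*a/8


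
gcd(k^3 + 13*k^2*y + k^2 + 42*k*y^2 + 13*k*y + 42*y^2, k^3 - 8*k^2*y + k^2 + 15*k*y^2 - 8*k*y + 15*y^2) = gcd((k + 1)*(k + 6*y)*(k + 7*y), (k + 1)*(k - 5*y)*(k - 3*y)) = k + 1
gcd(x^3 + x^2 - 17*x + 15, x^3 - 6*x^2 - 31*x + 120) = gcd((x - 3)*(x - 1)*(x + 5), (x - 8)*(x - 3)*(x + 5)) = x^2 + 2*x - 15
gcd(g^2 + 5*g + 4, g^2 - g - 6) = 1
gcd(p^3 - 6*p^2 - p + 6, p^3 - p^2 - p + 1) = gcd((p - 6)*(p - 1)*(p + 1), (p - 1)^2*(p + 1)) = p^2 - 1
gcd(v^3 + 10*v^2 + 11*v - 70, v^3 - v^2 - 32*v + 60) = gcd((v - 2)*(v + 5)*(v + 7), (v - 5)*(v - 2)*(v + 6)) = v - 2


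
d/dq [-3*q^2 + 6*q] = 6 - 6*q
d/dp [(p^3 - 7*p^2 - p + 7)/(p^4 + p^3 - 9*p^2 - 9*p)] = (-p^4 + 16*p^3 - 30*p^2 + 63)/(p^2*(p^4 - 18*p^2 + 81))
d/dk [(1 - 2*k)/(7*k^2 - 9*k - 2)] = (14*k^2 - 14*k + 13)/(49*k^4 - 126*k^3 + 53*k^2 + 36*k + 4)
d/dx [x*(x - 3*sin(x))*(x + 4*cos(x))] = -x*(x - 3*sin(x))*(4*sin(x) - 1) - x*(x + 4*cos(x))*(3*cos(x) - 1) + (x - 3*sin(x))*(x + 4*cos(x))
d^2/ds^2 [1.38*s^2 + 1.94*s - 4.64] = 2.76000000000000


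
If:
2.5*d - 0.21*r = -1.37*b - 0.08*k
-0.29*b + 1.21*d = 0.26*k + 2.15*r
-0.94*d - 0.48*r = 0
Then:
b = 1.82565970225545*r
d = -0.51063829787234*r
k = -12.6819755926139*r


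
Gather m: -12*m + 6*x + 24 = -12*m + 6*x + 24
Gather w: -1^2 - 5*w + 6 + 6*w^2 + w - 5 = 6*w^2 - 4*w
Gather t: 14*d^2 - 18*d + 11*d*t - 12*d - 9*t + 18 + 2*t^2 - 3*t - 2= 14*d^2 - 30*d + 2*t^2 + t*(11*d - 12) + 16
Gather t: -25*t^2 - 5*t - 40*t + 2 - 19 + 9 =-25*t^2 - 45*t - 8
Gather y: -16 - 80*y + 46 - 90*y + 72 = 102 - 170*y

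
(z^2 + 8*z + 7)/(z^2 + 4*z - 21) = (z + 1)/(z - 3)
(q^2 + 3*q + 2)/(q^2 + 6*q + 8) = (q + 1)/(q + 4)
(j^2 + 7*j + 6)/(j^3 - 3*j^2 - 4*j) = (j + 6)/(j*(j - 4))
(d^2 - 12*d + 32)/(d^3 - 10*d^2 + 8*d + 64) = 1/(d + 2)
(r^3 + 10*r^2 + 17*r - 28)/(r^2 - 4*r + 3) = (r^2 + 11*r + 28)/(r - 3)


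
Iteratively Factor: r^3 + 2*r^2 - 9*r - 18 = (r - 3)*(r^2 + 5*r + 6) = (r - 3)*(r + 2)*(r + 3)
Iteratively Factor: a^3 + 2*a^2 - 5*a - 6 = (a + 3)*(a^2 - a - 2) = (a - 2)*(a + 3)*(a + 1)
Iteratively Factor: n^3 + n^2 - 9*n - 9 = (n + 1)*(n^2 - 9) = (n + 1)*(n + 3)*(n - 3)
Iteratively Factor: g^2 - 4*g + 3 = (g - 3)*(g - 1)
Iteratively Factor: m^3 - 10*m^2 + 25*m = (m - 5)*(m^2 - 5*m) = m*(m - 5)*(m - 5)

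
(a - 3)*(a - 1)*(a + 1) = a^3 - 3*a^2 - a + 3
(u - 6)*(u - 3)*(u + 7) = u^3 - 2*u^2 - 45*u + 126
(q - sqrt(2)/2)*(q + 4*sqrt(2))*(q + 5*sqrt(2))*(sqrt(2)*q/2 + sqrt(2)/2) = sqrt(2)*q^4/2 + sqrt(2)*q^3/2 + 17*q^3/2 + 17*q^2/2 + 31*sqrt(2)*q^2/2 - 20*q + 31*sqrt(2)*q/2 - 20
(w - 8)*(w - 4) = w^2 - 12*w + 32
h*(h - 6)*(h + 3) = h^3 - 3*h^2 - 18*h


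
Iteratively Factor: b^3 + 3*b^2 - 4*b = (b - 1)*(b^2 + 4*b) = b*(b - 1)*(b + 4)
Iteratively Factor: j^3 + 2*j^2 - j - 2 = (j - 1)*(j^2 + 3*j + 2) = (j - 1)*(j + 1)*(j + 2)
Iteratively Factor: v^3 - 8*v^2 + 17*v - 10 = (v - 2)*(v^2 - 6*v + 5) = (v - 2)*(v - 1)*(v - 5)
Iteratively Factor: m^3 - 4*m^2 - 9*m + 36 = (m + 3)*(m^2 - 7*m + 12) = (m - 3)*(m + 3)*(m - 4)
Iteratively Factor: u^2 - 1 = (u + 1)*(u - 1)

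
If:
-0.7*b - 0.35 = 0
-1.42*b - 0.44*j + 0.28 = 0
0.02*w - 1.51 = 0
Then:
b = -0.50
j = 2.25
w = 75.50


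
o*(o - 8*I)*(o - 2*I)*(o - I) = o^4 - 11*I*o^3 - 26*o^2 + 16*I*o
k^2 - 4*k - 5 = (k - 5)*(k + 1)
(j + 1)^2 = j^2 + 2*j + 1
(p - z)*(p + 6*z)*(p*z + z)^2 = p^4*z^2 + 5*p^3*z^3 + 2*p^3*z^2 - 6*p^2*z^4 + 10*p^2*z^3 + p^2*z^2 - 12*p*z^4 + 5*p*z^3 - 6*z^4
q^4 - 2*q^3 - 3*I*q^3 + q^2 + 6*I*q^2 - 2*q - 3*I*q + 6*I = (q - 2)*(q - 3*I)*(q - I)*(q + I)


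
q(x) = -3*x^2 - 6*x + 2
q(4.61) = -89.42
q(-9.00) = -187.00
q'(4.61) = -33.66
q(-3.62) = -15.59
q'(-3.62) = 15.72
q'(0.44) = -8.64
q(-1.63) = 3.81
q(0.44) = -1.22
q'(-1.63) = 3.78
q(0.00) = 2.00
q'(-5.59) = 27.54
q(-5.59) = -58.20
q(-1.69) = 3.57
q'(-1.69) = 4.14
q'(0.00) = -6.00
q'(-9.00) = 48.00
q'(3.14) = -24.84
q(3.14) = -46.42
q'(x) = -6*x - 6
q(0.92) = -6.06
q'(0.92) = -11.52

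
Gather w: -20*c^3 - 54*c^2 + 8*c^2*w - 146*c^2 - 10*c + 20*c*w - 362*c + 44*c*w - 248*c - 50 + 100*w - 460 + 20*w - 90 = -20*c^3 - 200*c^2 - 620*c + w*(8*c^2 + 64*c + 120) - 600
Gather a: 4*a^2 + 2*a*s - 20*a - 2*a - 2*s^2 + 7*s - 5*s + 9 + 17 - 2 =4*a^2 + a*(2*s - 22) - 2*s^2 + 2*s + 24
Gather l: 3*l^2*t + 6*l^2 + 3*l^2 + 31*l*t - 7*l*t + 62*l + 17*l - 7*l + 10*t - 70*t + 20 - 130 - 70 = l^2*(3*t + 9) + l*(24*t + 72) - 60*t - 180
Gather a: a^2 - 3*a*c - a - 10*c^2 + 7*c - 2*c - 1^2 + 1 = a^2 + a*(-3*c - 1) - 10*c^2 + 5*c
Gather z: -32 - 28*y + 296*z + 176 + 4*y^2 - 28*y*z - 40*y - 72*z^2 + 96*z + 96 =4*y^2 - 68*y - 72*z^2 + z*(392 - 28*y) + 240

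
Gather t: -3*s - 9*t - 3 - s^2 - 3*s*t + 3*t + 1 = -s^2 - 3*s + t*(-3*s - 6) - 2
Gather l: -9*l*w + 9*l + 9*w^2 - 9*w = l*(9 - 9*w) + 9*w^2 - 9*w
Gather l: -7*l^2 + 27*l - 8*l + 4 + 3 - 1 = -7*l^2 + 19*l + 6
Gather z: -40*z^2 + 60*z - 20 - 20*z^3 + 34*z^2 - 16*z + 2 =-20*z^3 - 6*z^2 + 44*z - 18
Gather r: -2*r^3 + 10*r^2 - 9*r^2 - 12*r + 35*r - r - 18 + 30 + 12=-2*r^3 + r^2 + 22*r + 24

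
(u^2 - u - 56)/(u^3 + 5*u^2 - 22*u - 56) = (u - 8)/(u^2 - 2*u - 8)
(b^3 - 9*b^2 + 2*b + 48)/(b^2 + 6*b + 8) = (b^2 - 11*b + 24)/(b + 4)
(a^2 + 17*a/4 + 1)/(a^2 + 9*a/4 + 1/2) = (a + 4)/(a + 2)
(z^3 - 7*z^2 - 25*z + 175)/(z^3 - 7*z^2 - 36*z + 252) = (z^2 - 25)/(z^2 - 36)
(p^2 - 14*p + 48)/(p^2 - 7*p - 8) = (p - 6)/(p + 1)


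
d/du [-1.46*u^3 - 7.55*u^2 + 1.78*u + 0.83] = -4.38*u^2 - 15.1*u + 1.78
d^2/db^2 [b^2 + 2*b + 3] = 2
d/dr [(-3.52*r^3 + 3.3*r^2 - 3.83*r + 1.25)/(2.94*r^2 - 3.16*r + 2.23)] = (-10.3488*r^4 + 22.2464*r^3 - 22.7166*r^2 + 7.368*r - 4.5909)/(8.6436*r^4 - 18.5808*r^3 + 23.098*r^2 - 14.0936*r + 4.9729)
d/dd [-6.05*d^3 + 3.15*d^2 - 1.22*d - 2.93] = -18.15*d^2 + 6.3*d - 1.22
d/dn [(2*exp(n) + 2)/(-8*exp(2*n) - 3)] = 2*(16*(exp(n) + 1)*exp(n) - 8*exp(2*n) - 3)*exp(n)/(8*exp(2*n) + 3)^2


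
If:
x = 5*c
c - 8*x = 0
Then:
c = 0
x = 0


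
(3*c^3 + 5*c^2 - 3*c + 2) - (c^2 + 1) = 3*c^3 + 4*c^2 - 3*c + 1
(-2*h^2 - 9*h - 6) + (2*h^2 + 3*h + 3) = -6*h - 3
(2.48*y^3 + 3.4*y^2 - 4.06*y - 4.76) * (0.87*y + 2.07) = 2.1576*y^4 + 8.0916*y^3 + 3.5058*y^2 - 12.5454*y - 9.8532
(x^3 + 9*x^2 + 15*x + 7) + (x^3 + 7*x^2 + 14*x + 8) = 2*x^3 + 16*x^2 + 29*x + 15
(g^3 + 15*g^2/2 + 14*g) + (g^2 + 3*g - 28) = g^3 + 17*g^2/2 + 17*g - 28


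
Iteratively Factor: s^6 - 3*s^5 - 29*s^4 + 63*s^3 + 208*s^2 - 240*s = (s - 1)*(s^5 - 2*s^4 - 31*s^3 + 32*s^2 + 240*s) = (s - 5)*(s - 1)*(s^4 + 3*s^3 - 16*s^2 - 48*s) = s*(s - 5)*(s - 1)*(s^3 + 3*s^2 - 16*s - 48) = s*(s - 5)*(s - 4)*(s - 1)*(s^2 + 7*s + 12) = s*(s - 5)*(s - 4)*(s - 1)*(s + 4)*(s + 3)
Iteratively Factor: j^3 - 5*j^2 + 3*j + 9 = (j - 3)*(j^2 - 2*j - 3) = (j - 3)*(j + 1)*(j - 3)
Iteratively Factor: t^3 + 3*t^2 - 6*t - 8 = (t + 4)*(t^2 - t - 2) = (t - 2)*(t + 4)*(t + 1)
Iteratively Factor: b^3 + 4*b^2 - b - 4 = (b + 4)*(b^2 - 1) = (b + 1)*(b + 4)*(b - 1)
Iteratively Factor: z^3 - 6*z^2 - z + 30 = (z - 5)*(z^2 - z - 6) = (z - 5)*(z + 2)*(z - 3)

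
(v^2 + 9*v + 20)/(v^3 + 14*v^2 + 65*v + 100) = 1/(v + 5)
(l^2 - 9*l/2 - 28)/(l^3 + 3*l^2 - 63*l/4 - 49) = 2*(l - 8)/(2*l^2 - l - 28)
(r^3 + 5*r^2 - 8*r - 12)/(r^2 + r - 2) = (r^3 + 5*r^2 - 8*r - 12)/(r^2 + r - 2)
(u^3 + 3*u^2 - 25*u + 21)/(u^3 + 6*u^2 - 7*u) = (u - 3)/u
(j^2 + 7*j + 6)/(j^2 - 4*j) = (j^2 + 7*j + 6)/(j*(j - 4))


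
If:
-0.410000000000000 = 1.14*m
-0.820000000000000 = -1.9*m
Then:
No Solution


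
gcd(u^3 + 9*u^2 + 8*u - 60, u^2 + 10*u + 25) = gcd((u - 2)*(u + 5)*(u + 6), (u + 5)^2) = u + 5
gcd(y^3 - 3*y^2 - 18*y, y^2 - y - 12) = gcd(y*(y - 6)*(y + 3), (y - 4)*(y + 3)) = y + 3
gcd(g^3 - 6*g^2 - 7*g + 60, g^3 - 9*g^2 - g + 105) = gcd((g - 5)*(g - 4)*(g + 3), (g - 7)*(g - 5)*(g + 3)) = g^2 - 2*g - 15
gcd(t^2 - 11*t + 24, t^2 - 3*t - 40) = t - 8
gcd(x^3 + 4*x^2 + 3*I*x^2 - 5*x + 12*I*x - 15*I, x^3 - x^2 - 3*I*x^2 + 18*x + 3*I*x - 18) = x^2 + x*(-1 + 3*I) - 3*I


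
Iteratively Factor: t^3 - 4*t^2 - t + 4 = (t - 1)*(t^2 - 3*t - 4) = (t - 1)*(t + 1)*(t - 4)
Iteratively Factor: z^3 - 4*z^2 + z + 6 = (z + 1)*(z^2 - 5*z + 6) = (z - 2)*(z + 1)*(z - 3)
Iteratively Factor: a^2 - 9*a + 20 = (a - 4)*(a - 5)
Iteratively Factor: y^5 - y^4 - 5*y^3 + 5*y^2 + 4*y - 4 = (y + 1)*(y^4 - 2*y^3 - 3*y^2 + 8*y - 4) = (y - 1)*(y + 1)*(y^3 - y^2 - 4*y + 4) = (y - 1)^2*(y + 1)*(y^2 - 4) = (y - 1)^2*(y + 1)*(y + 2)*(y - 2)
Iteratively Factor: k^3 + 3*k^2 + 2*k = (k)*(k^2 + 3*k + 2) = k*(k + 1)*(k + 2)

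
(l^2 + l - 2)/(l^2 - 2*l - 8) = (l - 1)/(l - 4)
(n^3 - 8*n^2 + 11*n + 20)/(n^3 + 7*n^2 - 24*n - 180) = (n^2 - 3*n - 4)/(n^2 + 12*n + 36)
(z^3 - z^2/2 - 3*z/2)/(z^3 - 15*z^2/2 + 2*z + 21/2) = z/(z - 7)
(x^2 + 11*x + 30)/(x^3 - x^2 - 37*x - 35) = (x + 6)/(x^2 - 6*x - 7)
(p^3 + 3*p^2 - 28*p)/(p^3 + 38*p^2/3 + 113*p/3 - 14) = 3*p*(p - 4)/(3*p^2 + 17*p - 6)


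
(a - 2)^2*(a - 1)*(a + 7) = a^4 + 2*a^3 - 27*a^2 + 52*a - 28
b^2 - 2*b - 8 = (b - 4)*(b + 2)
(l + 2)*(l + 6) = l^2 + 8*l + 12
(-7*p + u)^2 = 49*p^2 - 14*p*u + u^2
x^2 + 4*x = x*(x + 4)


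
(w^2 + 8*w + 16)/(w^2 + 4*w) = (w + 4)/w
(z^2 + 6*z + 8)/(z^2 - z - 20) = (z + 2)/(z - 5)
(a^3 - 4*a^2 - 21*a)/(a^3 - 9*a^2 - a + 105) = a/(a - 5)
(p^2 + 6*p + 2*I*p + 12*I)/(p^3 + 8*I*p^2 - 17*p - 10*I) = (p + 6)/(p^2 + 6*I*p - 5)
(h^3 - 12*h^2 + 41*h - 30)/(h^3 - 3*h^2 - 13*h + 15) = (h - 6)/(h + 3)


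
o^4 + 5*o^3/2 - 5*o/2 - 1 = (o - 1)*(o + 1/2)*(o + 1)*(o + 2)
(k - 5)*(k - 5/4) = k^2 - 25*k/4 + 25/4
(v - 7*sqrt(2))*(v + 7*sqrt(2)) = v^2 - 98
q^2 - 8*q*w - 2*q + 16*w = (q - 2)*(q - 8*w)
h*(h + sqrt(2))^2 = h^3 + 2*sqrt(2)*h^2 + 2*h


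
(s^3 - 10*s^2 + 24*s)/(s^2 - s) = (s^2 - 10*s + 24)/(s - 1)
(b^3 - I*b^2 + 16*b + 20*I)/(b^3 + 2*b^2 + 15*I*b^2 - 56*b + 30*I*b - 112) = (b^3 - I*b^2 + 16*b + 20*I)/(b^3 + b^2*(2 + 15*I) + b*(-56 + 30*I) - 112)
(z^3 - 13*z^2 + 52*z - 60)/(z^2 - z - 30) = (z^2 - 7*z + 10)/(z + 5)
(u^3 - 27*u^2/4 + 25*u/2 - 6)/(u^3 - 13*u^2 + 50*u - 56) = (u - 3/4)/(u - 7)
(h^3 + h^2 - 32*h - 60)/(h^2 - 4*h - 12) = h + 5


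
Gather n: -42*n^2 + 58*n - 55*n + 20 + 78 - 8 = -42*n^2 + 3*n + 90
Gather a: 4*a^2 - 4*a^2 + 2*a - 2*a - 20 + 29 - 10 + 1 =0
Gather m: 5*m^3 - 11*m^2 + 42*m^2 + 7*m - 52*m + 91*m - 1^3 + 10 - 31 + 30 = 5*m^3 + 31*m^2 + 46*m + 8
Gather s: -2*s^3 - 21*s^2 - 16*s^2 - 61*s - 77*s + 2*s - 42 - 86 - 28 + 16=-2*s^3 - 37*s^2 - 136*s - 140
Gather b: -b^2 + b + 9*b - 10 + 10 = -b^2 + 10*b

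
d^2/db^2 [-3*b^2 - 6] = -6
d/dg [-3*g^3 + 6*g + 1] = 6 - 9*g^2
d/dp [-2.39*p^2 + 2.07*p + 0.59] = 2.07 - 4.78*p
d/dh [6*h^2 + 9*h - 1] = 12*h + 9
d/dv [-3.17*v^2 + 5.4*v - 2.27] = 5.4 - 6.34*v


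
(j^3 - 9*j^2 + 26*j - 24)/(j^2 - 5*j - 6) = (-j^3 + 9*j^2 - 26*j + 24)/(-j^2 + 5*j + 6)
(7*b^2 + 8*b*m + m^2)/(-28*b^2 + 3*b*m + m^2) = (-b - m)/(4*b - m)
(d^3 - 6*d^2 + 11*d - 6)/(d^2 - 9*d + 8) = (d^2 - 5*d + 6)/(d - 8)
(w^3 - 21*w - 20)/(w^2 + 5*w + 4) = w - 5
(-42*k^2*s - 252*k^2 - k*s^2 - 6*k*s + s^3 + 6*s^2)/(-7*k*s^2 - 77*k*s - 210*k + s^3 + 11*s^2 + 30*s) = (6*k + s)/(s + 5)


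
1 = 1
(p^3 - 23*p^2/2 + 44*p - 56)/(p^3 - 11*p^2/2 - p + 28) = (p - 4)/(p + 2)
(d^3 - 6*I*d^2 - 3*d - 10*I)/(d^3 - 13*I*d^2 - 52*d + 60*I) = (d + I)/(d - 6*I)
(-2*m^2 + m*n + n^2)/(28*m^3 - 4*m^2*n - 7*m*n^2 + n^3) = (-m + n)/(14*m^2 - 9*m*n + n^2)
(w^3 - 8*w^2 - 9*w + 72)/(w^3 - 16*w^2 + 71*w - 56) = (w^2 - 9)/(w^2 - 8*w + 7)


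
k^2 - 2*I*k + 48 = (k - 8*I)*(k + 6*I)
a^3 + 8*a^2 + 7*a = a*(a + 1)*(a + 7)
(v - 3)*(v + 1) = v^2 - 2*v - 3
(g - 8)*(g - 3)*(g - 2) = g^3 - 13*g^2 + 46*g - 48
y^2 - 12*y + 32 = (y - 8)*(y - 4)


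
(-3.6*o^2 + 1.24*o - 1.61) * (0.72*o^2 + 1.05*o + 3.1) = -2.592*o^4 - 2.8872*o^3 - 11.0172*o^2 + 2.1535*o - 4.991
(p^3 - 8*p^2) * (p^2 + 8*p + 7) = p^5 - 57*p^3 - 56*p^2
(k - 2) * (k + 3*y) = k^2 + 3*k*y - 2*k - 6*y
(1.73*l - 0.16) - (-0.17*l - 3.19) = 1.9*l + 3.03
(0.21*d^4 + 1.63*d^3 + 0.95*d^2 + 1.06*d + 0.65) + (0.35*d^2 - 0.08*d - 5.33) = 0.21*d^4 + 1.63*d^3 + 1.3*d^2 + 0.98*d - 4.68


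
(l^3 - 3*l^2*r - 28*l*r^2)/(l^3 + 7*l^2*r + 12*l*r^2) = (l - 7*r)/(l + 3*r)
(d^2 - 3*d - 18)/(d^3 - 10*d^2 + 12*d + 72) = (d + 3)/(d^2 - 4*d - 12)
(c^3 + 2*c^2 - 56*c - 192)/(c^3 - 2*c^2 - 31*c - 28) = (c^2 - 2*c - 48)/(c^2 - 6*c - 7)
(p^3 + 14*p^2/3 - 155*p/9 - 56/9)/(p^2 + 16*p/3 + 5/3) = (3*p^2 + 13*p - 56)/(3*(p + 5))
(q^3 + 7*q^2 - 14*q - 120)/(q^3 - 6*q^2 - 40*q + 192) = (q + 5)/(q - 8)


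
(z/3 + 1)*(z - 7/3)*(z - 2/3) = z^3/3 - 67*z/27 + 14/9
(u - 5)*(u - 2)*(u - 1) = u^3 - 8*u^2 + 17*u - 10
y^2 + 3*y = y*(y + 3)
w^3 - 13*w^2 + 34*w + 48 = (w - 8)*(w - 6)*(w + 1)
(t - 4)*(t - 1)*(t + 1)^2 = t^4 - 3*t^3 - 5*t^2 + 3*t + 4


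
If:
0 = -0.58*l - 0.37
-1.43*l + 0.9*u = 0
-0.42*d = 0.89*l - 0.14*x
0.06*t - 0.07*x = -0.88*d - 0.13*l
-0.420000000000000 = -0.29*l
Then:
No Solution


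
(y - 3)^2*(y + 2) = y^3 - 4*y^2 - 3*y + 18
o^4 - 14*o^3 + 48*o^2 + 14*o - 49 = (o - 7)^2*(o - 1)*(o + 1)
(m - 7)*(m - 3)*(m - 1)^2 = m^4 - 12*m^3 + 42*m^2 - 52*m + 21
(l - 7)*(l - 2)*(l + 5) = l^3 - 4*l^2 - 31*l + 70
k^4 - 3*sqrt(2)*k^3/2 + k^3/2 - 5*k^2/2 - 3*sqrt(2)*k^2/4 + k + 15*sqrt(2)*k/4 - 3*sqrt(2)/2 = (k - 1)*(k - 1/2)*(k + 2)*(k - 3*sqrt(2)/2)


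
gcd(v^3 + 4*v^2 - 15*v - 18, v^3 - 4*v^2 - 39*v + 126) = v^2 + 3*v - 18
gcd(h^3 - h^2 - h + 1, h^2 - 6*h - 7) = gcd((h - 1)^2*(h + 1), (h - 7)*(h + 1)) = h + 1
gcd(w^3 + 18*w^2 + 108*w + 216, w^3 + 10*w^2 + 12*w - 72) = w^2 + 12*w + 36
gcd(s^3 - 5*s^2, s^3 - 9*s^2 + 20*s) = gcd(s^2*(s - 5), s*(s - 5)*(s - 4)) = s^2 - 5*s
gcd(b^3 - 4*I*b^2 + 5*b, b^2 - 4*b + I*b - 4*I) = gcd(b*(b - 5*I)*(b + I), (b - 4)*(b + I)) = b + I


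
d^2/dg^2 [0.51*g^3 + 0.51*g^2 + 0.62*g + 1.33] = 3.06*g + 1.02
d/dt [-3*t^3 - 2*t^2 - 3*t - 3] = -9*t^2 - 4*t - 3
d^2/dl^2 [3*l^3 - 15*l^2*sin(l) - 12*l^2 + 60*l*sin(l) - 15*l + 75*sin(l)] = 15*l^2*sin(l) - 60*sqrt(2)*l*sin(l + pi/4) + 18*l - 105*sin(l) + 120*cos(l) - 24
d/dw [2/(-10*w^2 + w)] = 2*(20*w - 1)/(w^2*(10*w - 1)^2)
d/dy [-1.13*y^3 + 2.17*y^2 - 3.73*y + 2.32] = -3.39*y^2 + 4.34*y - 3.73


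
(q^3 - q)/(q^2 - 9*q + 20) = (q^3 - q)/(q^2 - 9*q + 20)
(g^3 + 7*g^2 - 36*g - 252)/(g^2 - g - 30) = (g^2 + 13*g + 42)/(g + 5)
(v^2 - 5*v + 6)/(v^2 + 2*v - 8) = (v - 3)/(v + 4)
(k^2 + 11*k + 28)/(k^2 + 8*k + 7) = (k + 4)/(k + 1)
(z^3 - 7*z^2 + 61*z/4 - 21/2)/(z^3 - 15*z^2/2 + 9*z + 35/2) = (z^2 - 7*z/2 + 3)/(z^2 - 4*z - 5)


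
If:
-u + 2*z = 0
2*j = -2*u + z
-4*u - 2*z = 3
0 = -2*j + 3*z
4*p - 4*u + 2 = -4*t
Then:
No Solution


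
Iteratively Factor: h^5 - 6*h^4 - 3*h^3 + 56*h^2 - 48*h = (h)*(h^4 - 6*h^3 - 3*h^2 + 56*h - 48) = h*(h - 4)*(h^3 - 2*h^2 - 11*h + 12) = h*(h - 4)*(h - 1)*(h^2 - h - 12) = h*(h - 4)*(h - 1)*(h + 3)*(h - 4)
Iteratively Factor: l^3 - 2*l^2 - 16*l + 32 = (l - 2)*(l^2 - 16) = (l - 2)*(l + 4)*(l - 4)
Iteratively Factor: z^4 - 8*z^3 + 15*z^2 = (z - 5)*(z^3 - 3*z^2) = (z - 5)*(z - 3)*(z^2) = z*(z - 5)*(z - 3)*(z)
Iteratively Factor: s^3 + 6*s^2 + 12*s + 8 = (s + 2)*(s^2 + 4*s + 4) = (s + 2)^2*(s + 2)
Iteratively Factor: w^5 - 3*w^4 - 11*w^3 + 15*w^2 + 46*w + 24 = (w + 1)*(w^4 - 4*w^3 - 7*w^2 + 22*w + 24) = (w - 4)*(w + 1)*(w^3 - 7*w - 6) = (w - 4)*(w + 1)^2*(w^2 - w - 6) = (w - 4)*(w + 1)^2*(w + 2)*(w - 3)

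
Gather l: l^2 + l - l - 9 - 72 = l^2 - 81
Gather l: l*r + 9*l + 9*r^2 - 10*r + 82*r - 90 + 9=l*(r + 9) + 9*r^2 + 72*r - 81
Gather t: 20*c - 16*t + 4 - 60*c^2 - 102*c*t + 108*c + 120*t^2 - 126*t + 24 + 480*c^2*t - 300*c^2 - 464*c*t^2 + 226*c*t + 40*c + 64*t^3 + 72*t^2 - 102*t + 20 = -360*c^2 + 168*c + 64*t^3 + t^2*(192 - 464*c) + t*(480*c^2 + 124*c - 244) + 48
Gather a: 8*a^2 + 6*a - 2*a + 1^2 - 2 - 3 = 8*a^2 + 4*a - 4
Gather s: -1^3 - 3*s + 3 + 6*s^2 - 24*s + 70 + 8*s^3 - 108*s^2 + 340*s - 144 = 8*s^3 - 102*s^2 + 313*s - 72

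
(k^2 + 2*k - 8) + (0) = k^2 + 2*k - 8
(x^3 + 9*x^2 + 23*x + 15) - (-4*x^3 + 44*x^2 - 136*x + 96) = 5*x^3 - 35*x^2 + 159*x - 81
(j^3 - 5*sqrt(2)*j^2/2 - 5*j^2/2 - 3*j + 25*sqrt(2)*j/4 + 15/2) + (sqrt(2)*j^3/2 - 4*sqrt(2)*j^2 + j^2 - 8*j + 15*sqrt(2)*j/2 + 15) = sqrt(2)*j^3/2 + j^3 - 13*sqrt(2)*j^2/2 - 3*j^2/2 - 11*j + 55*sqrt(2)*j/4 + 45/2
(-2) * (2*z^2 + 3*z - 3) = -4*z^2 - 6*z + 6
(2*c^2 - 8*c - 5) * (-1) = -2*c^2 + 8*c + 5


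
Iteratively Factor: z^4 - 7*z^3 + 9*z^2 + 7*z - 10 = (z - 2)*(z^3 - 5*z^2 - z + 5) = (z - 5)*(z - 2)*(z^2 - 1) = (z - 5)*(z - 2)*(z + 1)*(z - 1)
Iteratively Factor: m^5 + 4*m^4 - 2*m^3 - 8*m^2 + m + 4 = (m + 4)*(m^4 - 2*m^2 + 1) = (m - 1)*(m + 4)*(m^3 + m^2 - m - 1) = (m - 1)*(m + 1)*(m + 4)*(m^2 - 1) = (m - 1)*(m + 1)^2*(m + 4)*(m - 1)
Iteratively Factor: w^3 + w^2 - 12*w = (w + 4)*(w^2 - 3*w) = w*(w + 4)*(w - 3)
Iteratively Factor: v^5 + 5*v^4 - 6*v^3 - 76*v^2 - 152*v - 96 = (v + 2)*(v^4 + 3*v^3 - 12*v^2 - 52*v - 48) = (v + 2)^2*(v^3 + v^2 - 14*v - 24) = (v - 4)*(v + 2)^2*(v^2 + 5*v + 6) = (v - 4)*(v + 2)^2*(v + 3)*(v + 2)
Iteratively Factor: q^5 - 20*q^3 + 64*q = (q - 2)*(q^4 + 2*q^3 - 16*q^2 - 32*q) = (q - 2)*(q + 4)*(q^3 - 2*q^2 - 8*q) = (q - 2)*(q + 2)*(q + 4)*(q^2 - 4*q) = q*(q - 2)*(q + 2)*(q + 4)*(q - 4)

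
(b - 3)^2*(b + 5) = b^3 - b^2 - 21*b + 45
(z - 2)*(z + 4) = z^2 + 2*z - 8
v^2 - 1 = (v - 1)*(v + 1)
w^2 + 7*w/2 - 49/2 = (w - 7/2)*(w + 7)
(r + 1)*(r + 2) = r^2 + 3*r + 2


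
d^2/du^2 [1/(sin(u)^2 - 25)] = 2*(-2*sin(u)^4 - 47*sin(u)^2 + 25)/(sin(u)^2 - 25)^3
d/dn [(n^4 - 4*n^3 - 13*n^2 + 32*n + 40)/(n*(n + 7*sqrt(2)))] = (2*n^5 - 4*n^4 + 21*sqrt(2)*n^4 - 56*sqrt(2)*n^3 - 91*sqrt(2)*n^2 - 32*n^2 - 80*n - 280*sqrt(2))/(n^2*(n^2 + 14*sqrt(2)*n + 98))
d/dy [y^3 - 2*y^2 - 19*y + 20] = 3*y^2 - 4*y - 19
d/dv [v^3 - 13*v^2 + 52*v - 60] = 3*v^2 - 26*v + 52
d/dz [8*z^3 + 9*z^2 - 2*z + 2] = 24*z^2 + 18*z - 2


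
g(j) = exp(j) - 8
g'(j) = exp(j)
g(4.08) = 51.15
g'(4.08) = 59.15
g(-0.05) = -7.05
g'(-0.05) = 0.95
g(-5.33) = -8.00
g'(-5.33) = 0.00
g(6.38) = 581.93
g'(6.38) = 589.93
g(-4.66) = -7.99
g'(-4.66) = 0.01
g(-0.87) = -7.58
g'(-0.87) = 0.42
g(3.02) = 12.49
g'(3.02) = 20.49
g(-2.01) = -7.87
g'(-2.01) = 0.13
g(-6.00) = -8.00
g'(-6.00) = 0.00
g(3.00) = 12.09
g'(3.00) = 20.09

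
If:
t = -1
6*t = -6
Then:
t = -1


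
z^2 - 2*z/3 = z*(z - 2/3)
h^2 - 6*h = h*(h - 6)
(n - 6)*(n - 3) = n^2 - 9*n + 18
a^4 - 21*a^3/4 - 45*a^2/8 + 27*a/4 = a*(a - 6)*(a - 3/4)*(a + 3/2)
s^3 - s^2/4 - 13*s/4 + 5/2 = (s - 5/4)*(s - 1)*(s + 2)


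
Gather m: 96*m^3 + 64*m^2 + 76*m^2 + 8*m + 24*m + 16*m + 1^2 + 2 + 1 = 96*m^3 + 140*m^2 + 48*m + 4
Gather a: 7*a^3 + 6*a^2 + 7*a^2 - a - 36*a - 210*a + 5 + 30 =7*a^3 + 13*a^2 - 247*a + 35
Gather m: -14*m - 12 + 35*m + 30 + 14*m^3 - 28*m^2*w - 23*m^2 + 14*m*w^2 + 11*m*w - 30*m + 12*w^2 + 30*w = 14*m^3 + m^2*(-28*w - 23) + m*(14*w^2 + 11*w - 9) + 12*w^2 + 30*w + 18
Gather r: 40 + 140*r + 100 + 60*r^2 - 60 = 60*r^2 + 140*r + 80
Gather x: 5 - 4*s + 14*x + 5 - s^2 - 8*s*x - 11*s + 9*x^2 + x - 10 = -s^2 - 15*s + 9*x^2 + x*(15 - 8*s)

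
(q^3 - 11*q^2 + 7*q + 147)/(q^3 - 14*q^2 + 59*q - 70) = (q^2 - 4*q - 21)/(q^2 - 7*q + 10)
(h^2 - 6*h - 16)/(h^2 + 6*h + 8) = (h - 8)/(h + 4)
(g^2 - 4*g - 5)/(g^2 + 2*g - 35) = (g + 1)/(g + 7)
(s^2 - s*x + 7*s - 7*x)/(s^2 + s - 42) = (s - x)/(s - 6)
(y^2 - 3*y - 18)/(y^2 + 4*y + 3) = (y - 6)/(y + 1)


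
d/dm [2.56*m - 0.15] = 2.56000000000000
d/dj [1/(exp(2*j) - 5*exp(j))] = (5 - 2*exp(j))*exp(-j)/(exp(j) - 5)^2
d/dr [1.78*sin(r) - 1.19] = 1.78*cos(r)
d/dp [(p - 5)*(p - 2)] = 2*p - 7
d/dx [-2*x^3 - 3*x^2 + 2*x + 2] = -6*x^2 - 6*x + 2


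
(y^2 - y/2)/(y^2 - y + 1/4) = 2*y/(2*y - 1)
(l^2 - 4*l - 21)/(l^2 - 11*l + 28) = (l + 3)/(l - 4)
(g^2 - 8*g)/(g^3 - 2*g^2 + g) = (g - 8)/(g^2 - 2*g + 1)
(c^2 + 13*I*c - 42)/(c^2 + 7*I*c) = (c + 6*I)/c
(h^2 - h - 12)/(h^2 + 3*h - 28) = (h + 3)/(h + 7)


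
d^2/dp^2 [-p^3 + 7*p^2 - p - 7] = 14 - 6*p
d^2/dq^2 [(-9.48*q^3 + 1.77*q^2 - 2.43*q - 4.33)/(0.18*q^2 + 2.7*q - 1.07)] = (1.4210854715202e-14*q^4 - 143.748*q^3 + 165.52998*q^2 - 80.5563*q - 74.78691)/(0.005832*q^6 + 0.26244*q^5 + 3.832596*q^4 + 16.56288*q^3 - 22.782654*q^2 + 9.27369*q - 1.225043)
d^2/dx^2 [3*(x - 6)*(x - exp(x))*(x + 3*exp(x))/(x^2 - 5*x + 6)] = 6*(x^6*exp(x) - 6*x^5*exp(2*x) - 16*x^5*exp(x) + 102*x^4*exp(2*x) + 99*x^4*exp(x) - 687*x^3*exp(2*x) - 270*x^3*exp(x) - 11*x^3 + 2286*x^2*exp(2*x) + 180*x^2*exp(x) + 18*x^2 - 3744*x*exp(2*x) + 504*x*exp(x) + 108*x + 2412*exp(2*x) - 720*exp(x) - 216)/(x^6 - 15*x^5 + 93*x^4 - 305*x^3 + 558*x^2 - 540*x + 216)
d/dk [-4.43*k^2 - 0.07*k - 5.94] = -8.86*k - 0.07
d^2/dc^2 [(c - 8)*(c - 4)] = 2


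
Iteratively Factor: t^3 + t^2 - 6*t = (t)*(t^2 + t - 6) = t*(t + 3)*(t - 2)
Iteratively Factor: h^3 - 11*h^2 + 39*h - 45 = (h - 5)*(h^2 - 6*h + 9) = (h - 5)*(h - 3)*(h - 3)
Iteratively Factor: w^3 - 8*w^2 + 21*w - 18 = (w - 3)*(w^2 - 5*w + 6) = (w - 3)*(w - 2)*(w - 3)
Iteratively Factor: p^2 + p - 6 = (p + 3)*(p - 2)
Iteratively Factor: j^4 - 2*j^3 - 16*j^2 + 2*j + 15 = (j - 1)*(j^3 - j^2 - 17*j - 15) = (j - 5)*(j - 1)*(j^2 + 4*j + 3) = (j - 5)*(j - 1)*(j + 3)*(j + 1)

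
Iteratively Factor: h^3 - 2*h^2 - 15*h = (h)*(h^2 - 2*h - 15) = h*(h + 3)*(h - 5)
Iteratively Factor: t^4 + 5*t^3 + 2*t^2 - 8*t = (t)*(t^3 + 5*t^2 + 2*t - 8) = t*(t - 1)*(t^2 + 6*t + 8) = t*(t - 1)*(t + 4)*(t + 2)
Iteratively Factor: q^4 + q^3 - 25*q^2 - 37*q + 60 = (q - 1)*(q^3 + 2*q^2 - 23*q - 60) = (q - 1)*(q + 4)*(q^2 - 2*q - 15) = (q - 5)*(q - 1)*(q + 4)*(q + 3)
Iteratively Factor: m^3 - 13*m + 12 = (m - 3)*(m^2 + 3*m - 4) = (m - 3)*(m + 4)*(m - 1)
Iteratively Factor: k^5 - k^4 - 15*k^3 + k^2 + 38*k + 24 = (k + 3)*(k^4 - 4*k^3 - 3*k^2 + 10*k + 8) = (k + 1)*(k + 3)*(k^3 - 5*k^2 + 2*k + 8) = (k - 2)*(k + 1)*(k + 3)*(k^2 - 3*k - 4) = (k - 4)*(k - 2)*(k + 1)*(k + 3)*(k + 1)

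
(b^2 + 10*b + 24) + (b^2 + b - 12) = 2*b^2 + 11*b + 12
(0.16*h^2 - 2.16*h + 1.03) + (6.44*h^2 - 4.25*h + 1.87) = 6.6*h^2 - 6.41*h + 2.9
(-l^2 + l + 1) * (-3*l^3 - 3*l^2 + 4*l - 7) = 3*l^5 - 10*l^3 + 8*l^2 - 3*l - 7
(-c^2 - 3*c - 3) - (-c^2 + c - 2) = -4*c - 1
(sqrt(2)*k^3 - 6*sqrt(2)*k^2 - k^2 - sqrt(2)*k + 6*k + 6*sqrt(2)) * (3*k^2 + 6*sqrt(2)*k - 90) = 3*sqrt(2)*k^5 - 18*sqrt(2)*k^4 + 9*k^4 - 99*sqrt(2)*k^3 - 54*k^3 + 78*k^2 + 594*sqrt(2)*k^2 - 468*k + 90*sqrt(2)*k - 540*sqrt(2)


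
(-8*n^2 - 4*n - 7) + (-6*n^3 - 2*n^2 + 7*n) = -6*n^3 - 10*n^2 + 3*n - 7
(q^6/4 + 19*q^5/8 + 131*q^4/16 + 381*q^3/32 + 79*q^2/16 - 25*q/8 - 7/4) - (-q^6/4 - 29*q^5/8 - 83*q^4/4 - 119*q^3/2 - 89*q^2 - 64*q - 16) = q^6/2 + 6*q^5 + 463*q^4/16 + 2285*q^3/32 + 1503*q^2/16 + 487*q/8 + 57/4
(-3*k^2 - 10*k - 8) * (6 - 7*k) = 21*k^3 + 52*k^2 - 4*k - 48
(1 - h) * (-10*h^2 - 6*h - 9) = 10*h^3 - 4*h^2 + 3*h - 9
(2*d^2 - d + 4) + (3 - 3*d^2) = -d^2 - d + 7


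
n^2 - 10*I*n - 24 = (n - 6*I)*(n - 4*I)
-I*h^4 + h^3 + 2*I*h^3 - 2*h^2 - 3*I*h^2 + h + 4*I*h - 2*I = (h - 1)*(h - I)*(h + 2*I)*(-I*h + I)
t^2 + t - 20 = (t - 4)*(t + 5)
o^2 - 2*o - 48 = (o - 8)*(o + 6)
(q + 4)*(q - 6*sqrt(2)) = q^2 - 6*sqrt(2)*q + 4*q - 24*sqrt(2)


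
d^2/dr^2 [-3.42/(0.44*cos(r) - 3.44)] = (-0.662112*sin(r)^2 + 5.176512*cos(r) - 0.662112)/(0.44*cos(r) - 3.44)^3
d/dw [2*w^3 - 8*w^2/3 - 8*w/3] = 6*w^2 - 16*w/3 - 8/3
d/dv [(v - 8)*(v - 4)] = 2*v - 12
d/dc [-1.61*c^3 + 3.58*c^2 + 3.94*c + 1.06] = -4.83*c^2 + 7.16*c + 3.94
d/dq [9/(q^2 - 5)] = -18*q/(q^2 - 5)^2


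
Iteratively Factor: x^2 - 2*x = (x - 2)*(x)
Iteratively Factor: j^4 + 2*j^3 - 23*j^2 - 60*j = (j)*(j^3 + 2*j^2 - 23*j - 60) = j*(j + 3)*(j^2 - j - 20) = j*(j + 3)*(j + 4)*(j - 5)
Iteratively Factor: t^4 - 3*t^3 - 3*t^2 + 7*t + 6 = (t - 3)*(t^3 - 3*t - 2) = (t - 3)*(t + 1)*(t^2 - t - 2) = (t - 3)*(t - 2)*(t + 1)*(t + 1)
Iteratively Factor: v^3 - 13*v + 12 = (v + 4)*(v^2 - 4*v + 3) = (v - 1)*(v + 4)*(v - 3)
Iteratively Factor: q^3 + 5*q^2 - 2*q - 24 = (q + 3)*(q^2 + 2*q - 8) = (q + 3)*(q + 4)*(q - 2)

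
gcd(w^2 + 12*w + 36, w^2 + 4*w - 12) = w + 6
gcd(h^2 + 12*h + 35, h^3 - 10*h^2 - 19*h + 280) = h + 5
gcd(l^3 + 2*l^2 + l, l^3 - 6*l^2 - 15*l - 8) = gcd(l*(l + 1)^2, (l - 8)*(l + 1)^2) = l^2 + 2*l + 1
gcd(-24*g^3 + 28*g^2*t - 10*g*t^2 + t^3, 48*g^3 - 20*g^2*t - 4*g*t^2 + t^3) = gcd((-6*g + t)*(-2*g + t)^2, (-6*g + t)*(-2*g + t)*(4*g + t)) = 12*g^2 - 8*g*t + t^2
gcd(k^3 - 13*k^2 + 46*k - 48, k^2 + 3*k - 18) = k - 3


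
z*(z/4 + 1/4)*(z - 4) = z^3/4 - 3*z^2/4 - z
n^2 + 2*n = n*(n + 2)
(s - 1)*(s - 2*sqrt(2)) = s^2 - 2*sqrt(2)*s - s + 2*sqrt(2)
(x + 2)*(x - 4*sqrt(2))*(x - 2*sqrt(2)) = x^3 - 6*sqrt(2)*x^2 + 2*x^2 - 12*sqrt(2)*x + 16*x + 32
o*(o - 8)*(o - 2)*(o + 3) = o^4 - 7*o^3 - 14*o^2 + 48*o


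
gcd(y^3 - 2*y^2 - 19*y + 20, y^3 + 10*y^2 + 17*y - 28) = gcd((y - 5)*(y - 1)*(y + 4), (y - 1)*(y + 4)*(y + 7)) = y^2 + 3*y - 4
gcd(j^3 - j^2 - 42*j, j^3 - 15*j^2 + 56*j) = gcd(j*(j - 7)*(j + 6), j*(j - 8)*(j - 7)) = j^2 - 7*j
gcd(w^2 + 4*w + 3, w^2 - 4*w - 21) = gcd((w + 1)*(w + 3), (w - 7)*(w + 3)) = w + 3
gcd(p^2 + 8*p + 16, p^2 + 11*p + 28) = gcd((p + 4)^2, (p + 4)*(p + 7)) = p + 4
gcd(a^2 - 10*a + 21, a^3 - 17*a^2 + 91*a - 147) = a^2 - 10*a + 21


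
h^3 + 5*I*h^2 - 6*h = h*(h + 2*I)*(h + 3*I)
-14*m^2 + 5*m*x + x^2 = (-2*m + x)*(7*m + x)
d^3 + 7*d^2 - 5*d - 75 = (d - 3)*(d + 5)^2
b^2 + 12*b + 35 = (b + 5)*(b + 7)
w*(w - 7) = w^2 - 7*w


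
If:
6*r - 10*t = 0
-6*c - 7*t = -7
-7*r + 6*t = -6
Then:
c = -7/102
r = 30/17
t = 18/17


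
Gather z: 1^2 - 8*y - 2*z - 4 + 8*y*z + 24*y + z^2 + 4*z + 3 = 16*y + z^2 + z*(8*y + 2)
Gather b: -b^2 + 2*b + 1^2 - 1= -b^2 + 2*b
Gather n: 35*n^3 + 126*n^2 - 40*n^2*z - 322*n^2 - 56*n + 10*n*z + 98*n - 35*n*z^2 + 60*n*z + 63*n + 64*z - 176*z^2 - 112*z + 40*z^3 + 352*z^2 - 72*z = 35*n^3 + n^2*(-40*z - 196) + n*(-35*z^2 + 70*z + 105) + 40*z^3 + 176*z^2 - 120*z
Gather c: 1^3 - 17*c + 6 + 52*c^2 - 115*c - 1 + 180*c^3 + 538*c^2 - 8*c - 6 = 180*c^3 + 590*c^2 - 140*c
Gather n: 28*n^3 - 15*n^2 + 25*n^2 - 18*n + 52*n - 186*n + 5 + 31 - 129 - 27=28*n^3 + 10*n^2 - 152*n - 120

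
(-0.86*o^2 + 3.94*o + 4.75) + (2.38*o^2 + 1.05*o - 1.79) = 1.52*o^2 + 4.99*o + 2.96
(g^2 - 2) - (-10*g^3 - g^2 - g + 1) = 10*g^3 + 2*g^2 + g - 3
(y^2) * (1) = y^2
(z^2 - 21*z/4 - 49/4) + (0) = z^2 - 21*z/4 - 49/4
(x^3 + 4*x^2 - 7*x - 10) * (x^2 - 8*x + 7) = x^5 - 4*x^4 - 32*x^3 + 74*x^2 + 31*x - 70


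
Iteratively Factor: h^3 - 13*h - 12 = (h + 3)*(h^2 - 3*h - 4) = (h + 1)*(h + 3)*(h - 4)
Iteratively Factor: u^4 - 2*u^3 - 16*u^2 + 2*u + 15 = (u + 1)*(u^3 - 3*u^2 - 13*u + 15) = (u - 5)*(u + 1)*(u^2 + 2*u - 3) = (u - 5)*(u + 1)*(u + 3)*(u - 1)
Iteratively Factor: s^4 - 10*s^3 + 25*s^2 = (s)*(s^3 - 10*s^2 + 25*s) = s^2*(s^2 - 10*s + 25) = s^2*(s - 5)*(s - 5)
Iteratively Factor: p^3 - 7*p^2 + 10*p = (p)*(p^2 - 7*p + 10) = p*(p - 5)*(p - 2)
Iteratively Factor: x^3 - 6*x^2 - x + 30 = (x - 5)*(x^2 - x - 6) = (x - 5)*(x - 3)*(x + 2)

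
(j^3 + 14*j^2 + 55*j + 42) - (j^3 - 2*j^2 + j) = 16*j^2 + 54*j + 42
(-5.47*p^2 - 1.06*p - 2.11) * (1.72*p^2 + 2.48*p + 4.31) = -9.4084*p^4 - 15.3888*p^3 - 29.8337*p^2 - 9.8014*p - 9.0941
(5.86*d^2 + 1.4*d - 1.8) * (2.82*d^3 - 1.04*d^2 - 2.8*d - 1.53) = 16.5252*d^5 - 2.1464*d^4 - 22.94*d^3 - 11.0138*d^2 + 2.898*d + 2.754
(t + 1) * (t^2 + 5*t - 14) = t^3 + 6*t^2 - 9*t - 14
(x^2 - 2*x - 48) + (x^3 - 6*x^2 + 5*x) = x^3 - 5*x^2 + 3*x - 48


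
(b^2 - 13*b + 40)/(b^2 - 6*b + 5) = (b - 8)/(b - 1)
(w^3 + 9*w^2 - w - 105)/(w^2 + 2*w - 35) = (w^2 + 2*w - 15)/(w - 5)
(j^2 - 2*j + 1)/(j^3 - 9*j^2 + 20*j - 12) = (j - 1)/(j^2 - 8*j + 12)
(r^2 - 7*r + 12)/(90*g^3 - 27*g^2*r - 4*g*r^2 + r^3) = (r^2 - 7*r + 12)/(90*g^3 - 27*g^2*r - 4*g*r^2 + r^3)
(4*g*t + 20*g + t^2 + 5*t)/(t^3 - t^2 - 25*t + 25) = (4*g + t)/(t^2 - 6*t + 5)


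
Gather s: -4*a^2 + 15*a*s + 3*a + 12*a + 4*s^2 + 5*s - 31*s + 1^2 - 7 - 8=-4*a^2 + 15*a + 4*s^2 + s*(15*a - 26) - 14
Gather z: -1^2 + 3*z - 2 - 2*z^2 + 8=-2*z^2 + 3*z + 5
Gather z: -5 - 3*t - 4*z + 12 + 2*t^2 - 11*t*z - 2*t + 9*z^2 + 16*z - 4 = 2*t^2 - 5*t + 9*z^2 + z*(12 - 11*t) + 3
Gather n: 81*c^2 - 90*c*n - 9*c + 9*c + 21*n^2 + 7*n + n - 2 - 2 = 81*c^2 + 21*n^2 + n*(8 - 90*c) - 4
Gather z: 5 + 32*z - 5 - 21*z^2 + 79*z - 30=-21*z^2 + 111*z - 30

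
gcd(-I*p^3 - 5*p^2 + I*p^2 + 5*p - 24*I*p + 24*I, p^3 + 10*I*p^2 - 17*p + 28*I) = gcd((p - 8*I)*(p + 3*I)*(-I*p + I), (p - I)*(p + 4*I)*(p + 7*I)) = 1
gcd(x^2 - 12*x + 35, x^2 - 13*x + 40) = x - 5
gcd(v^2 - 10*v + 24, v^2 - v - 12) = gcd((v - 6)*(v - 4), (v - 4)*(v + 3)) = v - 4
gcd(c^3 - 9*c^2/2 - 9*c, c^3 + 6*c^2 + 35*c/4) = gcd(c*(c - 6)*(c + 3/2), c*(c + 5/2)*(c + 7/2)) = c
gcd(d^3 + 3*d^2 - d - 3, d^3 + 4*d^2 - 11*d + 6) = d - 1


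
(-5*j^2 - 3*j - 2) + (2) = -5*j^2 - 3*j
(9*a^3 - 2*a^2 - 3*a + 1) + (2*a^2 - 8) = 9*a^3 - 3*a - 7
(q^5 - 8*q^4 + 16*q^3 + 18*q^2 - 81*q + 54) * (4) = 4*q^5 - 32*q^4 + 64*q^3 + 72*q^2 - 324*q + 216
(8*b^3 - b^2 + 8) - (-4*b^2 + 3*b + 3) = 8*b^3 + 3*b^2 - 3*b + 5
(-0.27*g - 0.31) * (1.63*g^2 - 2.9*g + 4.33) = -0.4401*g^3 + 0.2777*g^2 - 0.2701*g - 1.3423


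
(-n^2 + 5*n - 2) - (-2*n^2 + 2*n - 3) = n^2 + 3*n + 1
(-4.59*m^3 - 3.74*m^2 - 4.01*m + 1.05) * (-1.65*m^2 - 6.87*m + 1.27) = 7.5735*m^5 + 37.7043*m^4 + 26.481*m^3 + 21.0664*m^2 - 12.3062*m + 1.3335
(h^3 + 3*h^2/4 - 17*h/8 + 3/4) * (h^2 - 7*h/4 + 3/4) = h^5 - h^4 - 43*h^3/16 + 161*h^2/32 - 93*h/32 + 9/16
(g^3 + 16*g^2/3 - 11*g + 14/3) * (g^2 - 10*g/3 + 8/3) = g^5 + 2*g^4 - 235*g^3/9 + 500*g^2/9 - 404*g/9 + 112/9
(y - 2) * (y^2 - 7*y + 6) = y^3 - 9*y^2 + 20*y - 12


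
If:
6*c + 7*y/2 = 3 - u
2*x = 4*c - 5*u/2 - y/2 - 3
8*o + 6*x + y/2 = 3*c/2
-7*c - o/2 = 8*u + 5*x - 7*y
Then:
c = 1021*y/194 + 9/97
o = 639/194 - 15391*y/388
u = 237/97 - 6805*y/194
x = 41999*y/776 - 1695/388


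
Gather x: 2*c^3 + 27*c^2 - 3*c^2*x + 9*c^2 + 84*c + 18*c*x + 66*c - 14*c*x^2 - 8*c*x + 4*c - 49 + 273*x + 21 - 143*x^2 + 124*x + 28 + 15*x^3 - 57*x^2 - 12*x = 2*c^3 + 36*c^2 + 154*c + 15*x^3 + x^2*(-14*c - 200) + x*(-3*c^2 + 10*c + 385)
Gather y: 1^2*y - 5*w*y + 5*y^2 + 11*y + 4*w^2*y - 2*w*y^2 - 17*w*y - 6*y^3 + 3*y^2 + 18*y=-6*y^3 + y^2*(8 - 2*w) + y*(4*w^2 - 22*w + 30)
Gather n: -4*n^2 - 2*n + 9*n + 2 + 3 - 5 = -4*n^2 + 7*n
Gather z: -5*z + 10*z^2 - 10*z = 10*z^2 - 15*z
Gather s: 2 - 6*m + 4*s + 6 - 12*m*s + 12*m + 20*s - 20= 6*m + s*(24 - 12*m) - 12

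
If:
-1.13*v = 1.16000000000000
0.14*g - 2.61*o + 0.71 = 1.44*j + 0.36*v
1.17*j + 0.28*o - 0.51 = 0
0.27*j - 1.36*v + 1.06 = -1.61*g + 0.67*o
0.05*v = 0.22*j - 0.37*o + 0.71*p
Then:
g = -1.55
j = 0.41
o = 0.10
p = -0.15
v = -1.03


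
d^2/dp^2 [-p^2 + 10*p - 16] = -2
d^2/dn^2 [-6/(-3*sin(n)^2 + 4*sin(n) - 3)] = 12*(-18*sin(n)^4 + 18*sin(n)^3 + 37*sin(n)^2 - 42*sin(n) + 7)/(3*sin(n)^2 - 4*sin(n) + 3)^3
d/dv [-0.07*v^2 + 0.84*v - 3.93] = 0.84 - 0.14*v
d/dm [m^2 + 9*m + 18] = 2*m + 9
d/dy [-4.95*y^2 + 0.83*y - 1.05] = 0.83 - 9.9*y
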